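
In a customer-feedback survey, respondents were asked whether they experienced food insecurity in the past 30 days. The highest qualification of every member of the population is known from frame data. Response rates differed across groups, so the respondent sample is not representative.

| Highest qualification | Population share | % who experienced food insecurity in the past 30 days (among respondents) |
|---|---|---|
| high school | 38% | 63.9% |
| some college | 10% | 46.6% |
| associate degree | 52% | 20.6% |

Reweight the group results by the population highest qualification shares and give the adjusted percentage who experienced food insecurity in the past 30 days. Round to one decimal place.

Weight each group's respondent value by its population share:
  high school: 0.38 × 63.9 = 24.282
  some college: 0.1 × 46.6 = 4.66
  associate degree: 0.52 × 20.6 = 10.712
Post-stratified estimate = 39.654 → 39.7%.

39.7%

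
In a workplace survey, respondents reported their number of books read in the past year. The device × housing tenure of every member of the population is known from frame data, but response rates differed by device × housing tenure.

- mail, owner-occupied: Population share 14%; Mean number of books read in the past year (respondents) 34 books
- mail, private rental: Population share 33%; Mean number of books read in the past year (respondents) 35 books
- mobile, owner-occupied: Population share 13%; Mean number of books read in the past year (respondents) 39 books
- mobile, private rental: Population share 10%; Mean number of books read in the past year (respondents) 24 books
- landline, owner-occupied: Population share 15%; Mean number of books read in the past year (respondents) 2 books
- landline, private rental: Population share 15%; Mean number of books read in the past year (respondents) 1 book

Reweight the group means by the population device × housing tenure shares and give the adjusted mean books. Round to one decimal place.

Each cell contributes population-share × respondent value:
  mail, owner-occupied: 0.14 × 34 = 4.76
  mail, private rental: 0.33 × 35 = 11.55
  mobile, owner-occupied: 0.13 × 39 = 5.07
  mobile, private rental: 0.1 × 24 = 2.4
  landline, owner-occupied: 0.15 × 2 = 0.3
  landline, private rental: 0.15 × 1 = 0.15
Post-stratified estimate = 24.23 → 24.2.

24.2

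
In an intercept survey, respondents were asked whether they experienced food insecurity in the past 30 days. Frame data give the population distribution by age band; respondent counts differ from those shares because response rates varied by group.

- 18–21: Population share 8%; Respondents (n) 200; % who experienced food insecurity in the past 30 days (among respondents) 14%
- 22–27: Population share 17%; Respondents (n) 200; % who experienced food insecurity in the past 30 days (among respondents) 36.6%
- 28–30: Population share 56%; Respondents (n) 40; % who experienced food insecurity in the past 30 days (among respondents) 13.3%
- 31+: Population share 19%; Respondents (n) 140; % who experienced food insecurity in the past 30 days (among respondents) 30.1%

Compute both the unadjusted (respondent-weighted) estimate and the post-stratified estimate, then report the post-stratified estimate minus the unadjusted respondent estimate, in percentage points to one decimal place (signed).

Without adjustment, the pooled respondent share is:
  (200/580)×14 + (200/580)×36.6 + (40/580)×13.3 + (140/580)×30.1 = 25.631%
Reweighting by population age band shares:
  0.08×14 + 0.17×36.6 + 0.56×13.3 + 0.19×30.1 = 20.509%
Difference = 20.509 − 25.631 = -5.122 pp.

-5.1 percentage points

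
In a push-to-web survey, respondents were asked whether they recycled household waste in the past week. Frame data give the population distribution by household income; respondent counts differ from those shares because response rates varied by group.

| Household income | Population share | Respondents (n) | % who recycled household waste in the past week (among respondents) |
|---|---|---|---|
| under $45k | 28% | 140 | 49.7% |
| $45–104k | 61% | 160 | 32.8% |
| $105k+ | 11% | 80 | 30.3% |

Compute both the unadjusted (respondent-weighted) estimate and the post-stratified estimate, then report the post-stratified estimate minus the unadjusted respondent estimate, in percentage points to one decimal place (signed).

-1.2 percentage points

Unadjusted (pooled respondent) estimate weights by respondent counts:
  (140/380)×49.7 + (160/380)×32.8 + (80/380)×30.3 = 38.5%
Post-stratified estimate weights by population shares:
  0.28×49.7 + 0.61×32.8 + 0.11×30.3 = 37.257%
Difference = 37.257 − 38.5 = -1.243 pp.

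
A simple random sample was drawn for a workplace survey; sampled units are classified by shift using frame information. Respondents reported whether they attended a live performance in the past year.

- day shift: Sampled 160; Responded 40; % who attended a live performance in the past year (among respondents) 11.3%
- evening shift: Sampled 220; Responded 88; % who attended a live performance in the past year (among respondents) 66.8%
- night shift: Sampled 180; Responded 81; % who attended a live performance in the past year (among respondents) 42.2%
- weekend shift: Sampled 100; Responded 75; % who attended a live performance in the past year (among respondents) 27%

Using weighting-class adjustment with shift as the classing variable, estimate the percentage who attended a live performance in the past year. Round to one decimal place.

Class response rates: day shift 40/160 = 25%, evening shift 88/220 = 40%, night shift 81/180 = 45%, weekend shift 75/100 = 75%.
Each respondent's weight = sampled/responded in their class; summing within a class gives n_sampled, so:
  day shift: 160 × 11.3 = 1808
  evening shift: 220 × 66.8 = 14,696
  night shift: 180 × 42.2 = 7596
  weekend shift: 100 × 27 = 2700
Adjusted estimate = 26,800 / 660 = 40.6061 → 40.6%.

40.6%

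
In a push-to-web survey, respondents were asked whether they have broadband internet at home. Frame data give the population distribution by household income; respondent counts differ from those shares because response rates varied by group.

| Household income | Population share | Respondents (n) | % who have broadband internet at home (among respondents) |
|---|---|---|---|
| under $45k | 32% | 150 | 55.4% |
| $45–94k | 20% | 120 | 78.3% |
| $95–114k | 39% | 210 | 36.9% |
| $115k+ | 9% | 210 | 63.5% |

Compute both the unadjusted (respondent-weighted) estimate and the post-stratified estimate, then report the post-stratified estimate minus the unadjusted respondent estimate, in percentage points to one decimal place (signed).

Without adjustment, the pooled respondent share is:
  (150/690)×55.4 + (120/690)×78.3 + (210/690)×36.9 + (210/690)×63.5 = 56.2174%
Reweighting by population household income shares:
  0.32×55.4 + 0.2×78.3 + 0.39×36.9 + 0.09×63.5 = 53.494%
Difference = 53.494 − 56.2174 = -2.7234 pp.

-2.7 percentage points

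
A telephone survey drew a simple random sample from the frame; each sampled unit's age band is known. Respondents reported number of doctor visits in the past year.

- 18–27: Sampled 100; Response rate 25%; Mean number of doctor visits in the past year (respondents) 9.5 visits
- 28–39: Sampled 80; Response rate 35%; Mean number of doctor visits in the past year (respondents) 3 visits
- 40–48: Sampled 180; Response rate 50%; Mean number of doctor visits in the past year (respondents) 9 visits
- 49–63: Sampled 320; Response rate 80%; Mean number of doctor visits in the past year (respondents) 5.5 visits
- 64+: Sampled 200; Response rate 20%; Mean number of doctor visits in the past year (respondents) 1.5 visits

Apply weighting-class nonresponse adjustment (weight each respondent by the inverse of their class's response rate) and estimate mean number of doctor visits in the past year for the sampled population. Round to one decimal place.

5.5

Inverse-response-rate weighting restores each class to its sampled count, so class totals weight by n_sampled:
  18–27: 100 × 9.5 = 950
  28–39: 80 × 3 = 240
  40–48: 180 × 9 = 1620
  49–63: 320 × 5.5 = 1760
  64+: 200 × 1.5 = 300
Adjusted estimate = 4870 / 880 = 5.53409 → 5.5.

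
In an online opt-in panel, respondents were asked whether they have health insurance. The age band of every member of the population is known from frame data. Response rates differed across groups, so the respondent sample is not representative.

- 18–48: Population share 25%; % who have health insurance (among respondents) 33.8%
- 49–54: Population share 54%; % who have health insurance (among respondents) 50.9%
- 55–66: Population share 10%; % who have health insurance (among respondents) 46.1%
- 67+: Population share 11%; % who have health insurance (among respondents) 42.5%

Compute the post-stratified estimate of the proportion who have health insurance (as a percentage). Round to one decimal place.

Post-stratification weights by population share, not respondent share:
  18–48: 0.25 × 33.8 = 8.45
  49–54: 0.54 × 50.9 = 27.486
  55–66: 0.1 × 46.1 = 4.61
  67+: 0.11 × 42.5 = 4.675
Post-stratified estimate = 45.221 → 45.2%.

45.2%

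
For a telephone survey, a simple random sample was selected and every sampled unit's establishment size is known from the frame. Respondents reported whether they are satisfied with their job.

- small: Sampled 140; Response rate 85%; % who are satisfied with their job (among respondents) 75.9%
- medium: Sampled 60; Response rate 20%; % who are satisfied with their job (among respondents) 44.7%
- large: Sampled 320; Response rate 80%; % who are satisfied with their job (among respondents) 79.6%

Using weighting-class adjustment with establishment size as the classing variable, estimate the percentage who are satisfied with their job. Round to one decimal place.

74.6%

Each respondent's weight = sampled/responded in their class; summing within a class gives n_sampled, so:
  small: 140 × 75.9 = 10,626
  medium: 60 × 44.7 = 2682
  large: 320 × 79.6 = 25,472
Adjusted estimate = 38,780 / 520 = 74.5769 → 74.6%.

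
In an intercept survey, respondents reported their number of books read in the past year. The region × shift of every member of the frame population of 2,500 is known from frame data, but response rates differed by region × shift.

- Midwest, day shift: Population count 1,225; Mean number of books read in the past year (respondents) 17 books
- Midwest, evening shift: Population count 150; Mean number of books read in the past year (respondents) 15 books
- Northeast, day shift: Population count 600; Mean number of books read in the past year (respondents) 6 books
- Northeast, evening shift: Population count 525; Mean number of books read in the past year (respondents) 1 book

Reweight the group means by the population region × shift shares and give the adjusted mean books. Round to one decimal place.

Post-stratification weights by population share, not respondent share:
  Midwest, day shift: (1,225/2,500) × 17 = 8.33
  Midwest, evening shift: (150/2,500) × 15 = 0.9
  Northeast, day shift: (600/2,500) × 6 = 1.44
  Northeast, evening shift: (525/2,500) × 1 = 0.21
Post-stratified estimate = 10.88 → 10.9.

10.9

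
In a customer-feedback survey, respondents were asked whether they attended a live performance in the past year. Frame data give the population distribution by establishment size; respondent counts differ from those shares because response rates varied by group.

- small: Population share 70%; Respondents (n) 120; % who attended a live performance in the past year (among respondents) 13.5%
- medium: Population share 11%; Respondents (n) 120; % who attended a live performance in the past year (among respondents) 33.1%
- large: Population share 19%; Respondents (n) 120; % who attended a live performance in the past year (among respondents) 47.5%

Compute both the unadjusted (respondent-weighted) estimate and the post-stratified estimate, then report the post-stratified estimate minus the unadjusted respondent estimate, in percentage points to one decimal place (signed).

-9.3 percentage points

Naive respondent-only estimate (weights = respondent counts):
  (120/360)×13.5 + (120/360)×33.1 + (120/360)×47.5 = 31.3667%
Reweighting by population establishment size shares:
  0.7×13.5 + 0.11×33.1 + 0.19×47.5 = 22.116%
Difference = 22.116 − 31.3667 = -9.2507 pp.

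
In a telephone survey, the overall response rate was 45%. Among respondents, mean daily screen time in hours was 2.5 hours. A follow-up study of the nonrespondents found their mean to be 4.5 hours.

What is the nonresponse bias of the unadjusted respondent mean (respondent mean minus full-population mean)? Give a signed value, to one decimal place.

Nonresponse fraction = 1 − 0.45 = 0.55.
Bias = (nonresponse fraction) × (respondent mean − nonrespondent mean)
     = 0.55 × (2.5 − 4.5) = 0.55 × -2 = -1.1.

-1.1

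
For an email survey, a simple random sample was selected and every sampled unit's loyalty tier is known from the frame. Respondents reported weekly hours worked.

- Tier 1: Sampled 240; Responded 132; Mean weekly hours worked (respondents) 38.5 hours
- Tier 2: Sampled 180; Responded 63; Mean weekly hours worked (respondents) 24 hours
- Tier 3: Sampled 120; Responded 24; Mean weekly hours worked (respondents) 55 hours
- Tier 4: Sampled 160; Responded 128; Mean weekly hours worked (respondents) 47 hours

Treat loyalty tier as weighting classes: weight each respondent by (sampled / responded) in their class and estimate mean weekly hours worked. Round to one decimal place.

Response rates by class: Tier 1 132/240 = 55%, Tier 2 63/180 = 35%, Tier 3 24/120 = 20%, Tier 4 128/160 = 80%.
Weighting each respondent by the inverse class response rate inflates each class back to its sampled size, so the class weight is n_sampled:
  Tier 1: 240 × 38.5 = 9240
  Tier 2: 180 × 24 = 4320
  Tier 3: 120 × 55 = 6600
  Tier 4: 160 × 47 = 7520
Adjusted estimate = 27,680 / 700 = 39.5429 → 39.5.

39.5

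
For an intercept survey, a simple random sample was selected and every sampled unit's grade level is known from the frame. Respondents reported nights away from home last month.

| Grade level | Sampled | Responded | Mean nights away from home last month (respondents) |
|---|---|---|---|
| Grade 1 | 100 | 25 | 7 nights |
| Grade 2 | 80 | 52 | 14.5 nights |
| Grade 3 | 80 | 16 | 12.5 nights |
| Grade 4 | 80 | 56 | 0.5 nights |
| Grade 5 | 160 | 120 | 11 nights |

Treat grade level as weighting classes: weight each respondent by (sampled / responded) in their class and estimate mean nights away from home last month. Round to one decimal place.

Class response rates: Grade 1 25/100 = 25%, Grade 2 52/80 = 65%, Grade 3 16/80 = 20%, Grade 4 56/80 = 70%, Grade 5 120/160 = 75%.
Weighting each respondent by the inverse class response rate inflates each class back to its sampled size, so the class weight is n_sampled:
  Grade 1: 100 × 7 = 700
  Grade 2: 80 × 14.5 = 1160
  Grade 3: 80 × 12.5 = 1000
  Grade 4: 80 × 0.5 = 40
  Grade 5: 160 × 11 = 1760
Adjusted estimate = 4660 / 500 = 9.32 → 9.3.

9.3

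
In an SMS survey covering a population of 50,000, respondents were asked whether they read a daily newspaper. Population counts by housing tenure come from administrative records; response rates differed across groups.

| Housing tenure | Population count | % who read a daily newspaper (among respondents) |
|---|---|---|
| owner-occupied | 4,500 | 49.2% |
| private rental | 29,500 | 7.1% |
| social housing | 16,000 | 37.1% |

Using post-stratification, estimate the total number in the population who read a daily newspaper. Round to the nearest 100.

10,200

Apply each group's respondent rate to its population count:
  owner-occupied: 4,500 × 49.2% = 2214
  private rental: 29,500 × 7.1% = 2094.5
  social housing: 16,000 × 37.1% = 5936
Estimated total = 10244.5 → 10,200.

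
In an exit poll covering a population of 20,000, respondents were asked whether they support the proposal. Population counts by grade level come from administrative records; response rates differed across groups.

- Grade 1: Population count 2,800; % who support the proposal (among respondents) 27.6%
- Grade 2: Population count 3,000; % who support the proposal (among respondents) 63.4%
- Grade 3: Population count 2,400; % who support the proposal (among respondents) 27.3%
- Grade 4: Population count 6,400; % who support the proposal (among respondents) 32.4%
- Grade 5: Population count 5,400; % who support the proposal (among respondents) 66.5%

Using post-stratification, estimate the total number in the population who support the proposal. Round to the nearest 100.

9,000

Estimated count per cell = population count × respondent percentage:
  Grade 1: 2,800 × 27.6% = 772.8
  Grade 2: 3,000 × 63.4% = 1902
  Grade 3: 2,400 × 27.3% = 655.2
  Grade 4: 6,400 × 32.4% = 2073.6
  Grade 5: 5,400 × 66.5% = 3591
Estimated total = 8994.6 → 9,000.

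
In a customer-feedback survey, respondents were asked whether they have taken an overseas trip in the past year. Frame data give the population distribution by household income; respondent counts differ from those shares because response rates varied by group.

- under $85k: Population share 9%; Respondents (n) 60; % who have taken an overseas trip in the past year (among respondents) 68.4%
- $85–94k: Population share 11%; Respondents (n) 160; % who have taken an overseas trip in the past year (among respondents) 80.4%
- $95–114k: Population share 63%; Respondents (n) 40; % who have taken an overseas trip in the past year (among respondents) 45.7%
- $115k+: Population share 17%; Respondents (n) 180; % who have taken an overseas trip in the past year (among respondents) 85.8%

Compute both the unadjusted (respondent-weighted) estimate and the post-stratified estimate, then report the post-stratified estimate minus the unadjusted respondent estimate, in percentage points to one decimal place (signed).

-19.4 percentage points

Without adjustment, the pooled respondent share is:
  (60/440)×68.4 + (160/440)×80.4 + (40/440)×45.7 + (180/440)×85.8 = 77.8182%
Post-stratifying to population shares instead:
  0.09×68.4 + 0.11×80.4 + 0.63×45.7 + 0.17×85.8 = 58.377%
Difference = 58.377 − 77.8182 = -19.4412 pp.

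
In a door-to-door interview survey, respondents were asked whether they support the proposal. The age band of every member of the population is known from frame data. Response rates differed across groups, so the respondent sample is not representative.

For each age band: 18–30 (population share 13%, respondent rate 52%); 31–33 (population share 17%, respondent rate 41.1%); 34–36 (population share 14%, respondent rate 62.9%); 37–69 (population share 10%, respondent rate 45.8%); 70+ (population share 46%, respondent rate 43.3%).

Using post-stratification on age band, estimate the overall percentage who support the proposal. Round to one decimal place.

47.1%

Weight each group's respondent value by its population share:
  18–30: 0.13 × 52 = 6.76
  31–33: 0.17 × 41.1 = 6.987
  34–36: 0.14 × 62.9 = 8.806
  37–69: 0.1 × 45.8 = 4.58
  70+: 0.46 × 43.3 = 19.918
Post-stratified estimate = 47.051 → 47.1%.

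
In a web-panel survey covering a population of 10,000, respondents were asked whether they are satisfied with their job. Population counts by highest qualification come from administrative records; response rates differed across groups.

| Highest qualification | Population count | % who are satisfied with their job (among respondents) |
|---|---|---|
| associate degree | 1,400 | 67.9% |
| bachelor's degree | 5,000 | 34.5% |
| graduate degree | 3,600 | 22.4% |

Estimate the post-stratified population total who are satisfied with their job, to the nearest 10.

Estimated count per cell = population count × respondent percentage:
  associate degree: 1,400 × 67.9% = 950.6
  bachelor's degree: 5,000 × 34.5% = 1725
  graduate degree: 3,600 × 22.4% = 806.4
Estimated total = 3482 → 3,480.

3,480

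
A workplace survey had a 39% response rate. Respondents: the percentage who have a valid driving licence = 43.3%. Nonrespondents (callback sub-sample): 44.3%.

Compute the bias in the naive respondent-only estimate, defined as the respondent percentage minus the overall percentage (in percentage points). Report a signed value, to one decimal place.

Nonresponse fraction = 1 − 0.39 = 0.61.
Bias = (nonresponse fraction) × (respondent percentage − nonrespondent percentage)
     = 0.61 × (43.3 − 44.3) = 0.61 × -1 = -0.61.

-0.6 percentage points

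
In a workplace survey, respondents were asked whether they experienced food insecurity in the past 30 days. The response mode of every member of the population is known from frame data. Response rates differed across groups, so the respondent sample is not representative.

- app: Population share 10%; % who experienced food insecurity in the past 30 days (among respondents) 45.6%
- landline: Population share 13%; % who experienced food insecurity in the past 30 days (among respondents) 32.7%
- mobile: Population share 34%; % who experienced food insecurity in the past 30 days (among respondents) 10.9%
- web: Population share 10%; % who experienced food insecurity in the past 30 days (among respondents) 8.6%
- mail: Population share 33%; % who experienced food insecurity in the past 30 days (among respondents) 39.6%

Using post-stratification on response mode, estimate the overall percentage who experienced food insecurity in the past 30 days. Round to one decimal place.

26.4%

Reweight to the known response mode distribution:
  app: 0.1 × 45.6 = 4.56
  landline: 0.13 × 32.7 = 4.251
  mobile: 0.34 × 10.9 = 3.706
  web: 0.1 × 8.6 = 0.86
  mail: 0.33 × 39.6 = 13.068
Post-stratified estimate = 26.445 → 26.4%.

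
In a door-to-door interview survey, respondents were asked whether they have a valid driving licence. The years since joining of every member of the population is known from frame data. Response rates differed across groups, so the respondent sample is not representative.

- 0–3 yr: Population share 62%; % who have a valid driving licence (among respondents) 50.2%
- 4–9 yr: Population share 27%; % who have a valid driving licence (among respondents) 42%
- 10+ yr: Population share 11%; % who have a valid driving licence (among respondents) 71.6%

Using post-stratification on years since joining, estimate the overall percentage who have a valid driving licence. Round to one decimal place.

Each cell contributes population-share × respondent value:
  0–3 yr: 0.62 × 50.2 = 31.124
  4–9 yr: 0.27 × 42 = 11.34
  10+ yr: 0.11 × 71.6 = 7.876
Post-stratified estimate = 50.34 → 50.3%.

50.3%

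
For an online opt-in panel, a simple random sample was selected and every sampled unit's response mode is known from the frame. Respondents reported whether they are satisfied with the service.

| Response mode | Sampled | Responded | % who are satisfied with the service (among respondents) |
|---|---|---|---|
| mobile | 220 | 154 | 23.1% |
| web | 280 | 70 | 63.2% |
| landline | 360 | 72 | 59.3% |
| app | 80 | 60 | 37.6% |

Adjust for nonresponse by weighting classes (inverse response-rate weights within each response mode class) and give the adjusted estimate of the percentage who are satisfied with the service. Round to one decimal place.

Response rates by class: mobile 154/220 = 70%, web 70/280 = 25%, landline 72/360 = 20%, app 60/80 = 75%.
With weight = n_sampled/n_responded per class, the weighted class total is n_sampled:
  mobile: 220 × 23.1 = 5082
  web: 280 × 63.2 = 17,696
  landline: 360 × 59.3 = 21,348
  app: 80 × 37.6 = 3008
Adjusted estimate = 47,134 / 940 = 50.1426 → 50.1%.

50.1%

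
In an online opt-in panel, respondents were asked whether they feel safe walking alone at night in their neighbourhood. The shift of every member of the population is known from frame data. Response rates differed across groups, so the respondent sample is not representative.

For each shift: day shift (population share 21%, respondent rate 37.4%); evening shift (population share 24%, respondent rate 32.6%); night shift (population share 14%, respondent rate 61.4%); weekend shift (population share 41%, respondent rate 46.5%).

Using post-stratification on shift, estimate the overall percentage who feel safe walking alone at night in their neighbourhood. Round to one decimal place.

43.3%

Reweight to the known shift distribution:
  day shift: 0.21 × 37.4 = 7.854
  evening shift: 0.24 × 32.6 = 7.824
  night shift: 0.14 × 61.4 = 8.596
  weekend shift: 0.41 × 46.5 = 19.065
Post-stratified estimate = 43.339 → 43.3%.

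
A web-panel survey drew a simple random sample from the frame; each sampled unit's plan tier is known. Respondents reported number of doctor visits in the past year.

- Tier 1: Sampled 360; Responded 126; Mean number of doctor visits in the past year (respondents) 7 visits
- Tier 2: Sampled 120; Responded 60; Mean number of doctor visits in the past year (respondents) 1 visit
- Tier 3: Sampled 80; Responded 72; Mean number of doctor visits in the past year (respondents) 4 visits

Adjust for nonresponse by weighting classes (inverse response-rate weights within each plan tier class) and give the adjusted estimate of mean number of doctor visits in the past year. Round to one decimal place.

5.3

Response rates by class: Tier 1 126/360 = 35%, Tier 2 60/120 = 50%, Tier 3 72/80 = 90%.
With weight = n_sampled/n_responded per class, the weighted class total is n_sampled:
  Tier 1: 360 × 7 = 2520
  Tier 2: 120 × 1 = 120
  Tier 3: 80 × 4 = 320
Adjusted estimate = 2960 / 560 = 5.28571 → 5.3.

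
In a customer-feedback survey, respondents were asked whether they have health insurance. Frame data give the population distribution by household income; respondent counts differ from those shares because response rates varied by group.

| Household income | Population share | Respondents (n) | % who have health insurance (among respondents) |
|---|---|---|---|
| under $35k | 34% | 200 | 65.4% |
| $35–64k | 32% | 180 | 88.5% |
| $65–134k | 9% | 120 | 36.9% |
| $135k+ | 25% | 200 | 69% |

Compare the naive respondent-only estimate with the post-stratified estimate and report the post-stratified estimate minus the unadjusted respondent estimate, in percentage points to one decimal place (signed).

Unadjusted (pooled respondent) estimate weights by respondent counts:
  (200/700)×65.4 + (180/700)×88.5 + (120/700)×36.9 + (200/700)×69 = 67.4829%
Reweighting by population household income shares:
  0.34×65.4 + 0.32×88.5 + 0.09×36.9 + 0.25×69 = 71.127%
Difference = 71.127 − 67.4829 = 3.6441 pp.

+3.6 percentage points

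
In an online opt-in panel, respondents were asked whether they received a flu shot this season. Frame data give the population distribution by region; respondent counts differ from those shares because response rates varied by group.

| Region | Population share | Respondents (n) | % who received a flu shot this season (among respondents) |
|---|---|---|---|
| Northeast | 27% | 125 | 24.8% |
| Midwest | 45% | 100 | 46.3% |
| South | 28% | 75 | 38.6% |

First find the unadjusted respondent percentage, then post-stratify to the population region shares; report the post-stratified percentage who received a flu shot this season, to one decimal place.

Naive respondent-only estimate (weights = respondent counts):
  (125/300)×24.8 + (100/300)×46.3 + (75/300)×38.6 = 35.4167%
Post-stratified estimate weights by population shares:
  0.27×24.8 + 0.45×46.3 + 0.28×38.6 = 38.339%

38.3%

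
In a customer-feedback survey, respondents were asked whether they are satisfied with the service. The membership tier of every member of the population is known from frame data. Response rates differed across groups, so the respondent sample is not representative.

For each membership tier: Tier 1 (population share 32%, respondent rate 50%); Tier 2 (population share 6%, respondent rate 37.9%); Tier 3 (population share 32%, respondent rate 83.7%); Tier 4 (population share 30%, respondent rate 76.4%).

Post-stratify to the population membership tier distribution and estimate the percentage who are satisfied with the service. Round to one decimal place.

68.0%

Post-stratification weights by population share, not respondent share:
  Tier 1: 0.32 × 50 = 16
  Tier 2: 0.06 × 37.9 = 2.274
  Tier 3: 0.32 × 83.7 = 26.784
  Tier 4: 0.3 × 76.4 = 22.92
Post-stratified estimate = 67.978 → 68.0%.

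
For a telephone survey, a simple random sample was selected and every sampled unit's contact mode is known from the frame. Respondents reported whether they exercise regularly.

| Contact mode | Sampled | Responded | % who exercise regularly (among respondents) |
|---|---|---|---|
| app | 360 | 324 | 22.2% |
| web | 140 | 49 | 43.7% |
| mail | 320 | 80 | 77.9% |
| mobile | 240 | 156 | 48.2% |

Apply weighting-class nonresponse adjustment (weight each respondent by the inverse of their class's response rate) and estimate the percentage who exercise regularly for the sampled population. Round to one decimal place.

Class response rates: app 324/360 = 90%, web 49/140 = 35%, mail 80/320 = 25%, mobile 156/240 = 65%.
Each respondent's weight = sampled/responded in their class; summing within a class gives n_sampled, so:
  app: 360 × 22.2 = 7992
  web: 140 × 43.7 = 6118
  mail: 320 × 77.9 = 24,928
  mobile: 240 × 48.2 = 11,568
Adjusted estimate = 50,606 / 1,060 = 47.7415 → 47.7%.

47.7%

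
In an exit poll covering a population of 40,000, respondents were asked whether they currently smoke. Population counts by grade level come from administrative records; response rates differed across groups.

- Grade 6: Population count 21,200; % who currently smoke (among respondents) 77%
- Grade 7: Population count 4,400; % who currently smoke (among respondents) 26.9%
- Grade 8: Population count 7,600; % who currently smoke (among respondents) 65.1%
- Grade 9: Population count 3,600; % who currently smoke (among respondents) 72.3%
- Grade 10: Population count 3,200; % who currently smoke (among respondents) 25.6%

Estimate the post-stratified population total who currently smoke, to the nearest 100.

25,900

Estimated count per cell = population count × respondent percentage:
  Grade 6: 21,200 × 77% = 16,324
  Grade 7: 4,400 × 26.9% = 1183.6
  Grade 8: 7,600 × 65.1% = 4947.6
  Grade 9: 3,600 × 72.3% = 2602.8
  Grade 10: 3,200 × 25.6% = 819.2
Estimated total = 25877.2 → 25,900.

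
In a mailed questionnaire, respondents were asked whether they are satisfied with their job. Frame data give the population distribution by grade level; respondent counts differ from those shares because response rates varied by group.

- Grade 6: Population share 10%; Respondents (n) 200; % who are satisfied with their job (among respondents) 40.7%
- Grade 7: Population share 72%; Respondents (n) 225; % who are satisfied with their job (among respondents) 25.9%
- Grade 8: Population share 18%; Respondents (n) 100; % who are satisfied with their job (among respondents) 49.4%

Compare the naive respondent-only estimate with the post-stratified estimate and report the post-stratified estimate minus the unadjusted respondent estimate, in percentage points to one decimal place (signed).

-4.4 percentage points

Unadjusted (pooled respondent) estimate weights by respondent counts:
  (200/525)×40.7 + (225/525)×25.9 + (100/525)×49.4 = 36.0143%
Reweighting by population grade level shares:
  0.1×40.7 + 0.72×25.9 + 0.18×49.4 = 31.61%
Difference = 31.61 − 36.0143 = -4.4043 pp.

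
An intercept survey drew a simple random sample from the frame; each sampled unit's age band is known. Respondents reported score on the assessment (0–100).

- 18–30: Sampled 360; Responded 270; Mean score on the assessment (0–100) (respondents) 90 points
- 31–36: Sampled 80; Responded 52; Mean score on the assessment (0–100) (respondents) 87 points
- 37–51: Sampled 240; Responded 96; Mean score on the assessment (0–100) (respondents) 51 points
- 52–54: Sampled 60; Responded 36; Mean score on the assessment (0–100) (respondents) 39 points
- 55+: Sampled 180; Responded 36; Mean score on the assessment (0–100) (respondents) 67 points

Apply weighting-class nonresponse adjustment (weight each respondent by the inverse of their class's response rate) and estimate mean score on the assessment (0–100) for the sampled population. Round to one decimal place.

Response rates by class: 18–30 270/360 = 75%, 31–36 52/80 = 65%, 37–51 96/240 = 40%, 52–54 36/60 = 60%, 55+ 36/180 = 20%.
Inverse-response-rate weighting restores each class to its sampled count, so class totals weight by n_sampled:
  18–30: 360 × 90 = 32,400
  31–36: 80 × 87 = 6960
  37–51: 240 × 51 = 12,240
  52–54: 60 × 39 = 2340
  55+: 180 × 67 = 12,060
Adjusted estimate = 66,000 / 920 = 71.7391 → 71.7.

71.7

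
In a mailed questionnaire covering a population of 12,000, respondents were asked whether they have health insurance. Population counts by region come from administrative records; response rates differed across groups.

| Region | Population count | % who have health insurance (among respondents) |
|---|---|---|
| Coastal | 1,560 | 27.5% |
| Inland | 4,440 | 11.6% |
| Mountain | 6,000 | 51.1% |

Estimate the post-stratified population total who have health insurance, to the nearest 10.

4,010

Each cell contributes its population count × the respondent rate:
  Coastal: 1,560 × 27.5% = 429
  Inland: 4,440 × 11.6% = 515.04
  Mountain: 6,000 × 51.1% = 3066
Estimated total = 4010.04 → 4,010.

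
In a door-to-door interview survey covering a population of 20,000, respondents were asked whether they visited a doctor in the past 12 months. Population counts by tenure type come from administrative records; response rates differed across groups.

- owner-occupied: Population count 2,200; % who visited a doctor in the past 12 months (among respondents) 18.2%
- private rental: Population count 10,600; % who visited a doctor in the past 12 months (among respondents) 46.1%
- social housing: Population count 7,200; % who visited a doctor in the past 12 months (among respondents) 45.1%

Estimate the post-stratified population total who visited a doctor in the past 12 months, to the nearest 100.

8,500

Each cell contributes its population count × the respondent rate:
  owner-occupied: 2,200 × 18.2% = 400.4
  private rental: 10,600 × 46.1% = 4886.6
  social housing: 7,200 × 45.1% = 3247.2
Estimated total = 8534.2 → 8,500.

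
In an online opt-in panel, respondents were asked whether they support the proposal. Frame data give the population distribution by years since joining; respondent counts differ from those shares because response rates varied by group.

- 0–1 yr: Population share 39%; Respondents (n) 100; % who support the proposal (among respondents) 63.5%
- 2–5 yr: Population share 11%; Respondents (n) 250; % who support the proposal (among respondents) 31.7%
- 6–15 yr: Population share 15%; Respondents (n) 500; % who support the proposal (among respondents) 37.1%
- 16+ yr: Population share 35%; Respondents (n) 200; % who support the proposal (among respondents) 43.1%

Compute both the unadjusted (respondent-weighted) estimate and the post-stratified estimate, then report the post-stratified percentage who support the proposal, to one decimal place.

48.9%

Unadjusted (pooled respondent) estimate weights by respondent counts:
  (100/1050)×63.5 + (250/1050)×31.7 + (500/1050)×37.1 + (200/1050)×43.1 = 39.4714%
Reweighting by population years since joining shares:
  0.39×63.5 + 0.11×31.7 + 0.15×37.1 + 0.35×43.1 = 48.902%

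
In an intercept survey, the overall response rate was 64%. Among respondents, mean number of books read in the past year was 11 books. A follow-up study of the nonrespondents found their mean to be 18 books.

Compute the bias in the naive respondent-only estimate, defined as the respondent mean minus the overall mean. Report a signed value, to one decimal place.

Nonresponse fraction = 1 − 0.64 = 0.36.
Bias = (nonresponse fraction) × (respondent mean − nonrespondent mean)
     = 0.36 × (11 − 18) = 0.36 × -7 = -2.52.

-2.5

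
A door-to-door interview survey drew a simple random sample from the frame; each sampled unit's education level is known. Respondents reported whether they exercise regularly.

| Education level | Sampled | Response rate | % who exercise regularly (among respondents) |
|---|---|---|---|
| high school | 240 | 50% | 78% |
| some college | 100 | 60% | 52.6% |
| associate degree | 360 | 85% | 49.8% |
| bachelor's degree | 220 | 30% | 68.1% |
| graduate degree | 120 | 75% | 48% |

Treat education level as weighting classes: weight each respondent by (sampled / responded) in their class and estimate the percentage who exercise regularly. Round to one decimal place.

Each respondent's weight = sampled/responded in their class; summing within a class gives n_sampled, so:
  high school: 240 × 78 = 18,720
  some college: 100 × 52.6 = 5260
  associate degree: 360 × 49.8 = 17,928
  bachelor's degree: 220 × 68.1 = 14982
  graduate degree: 120 × 48 = 5760
Adjusted estimate = 62,650 / 1,040 = 60.2404 → 60.2%.

60.2%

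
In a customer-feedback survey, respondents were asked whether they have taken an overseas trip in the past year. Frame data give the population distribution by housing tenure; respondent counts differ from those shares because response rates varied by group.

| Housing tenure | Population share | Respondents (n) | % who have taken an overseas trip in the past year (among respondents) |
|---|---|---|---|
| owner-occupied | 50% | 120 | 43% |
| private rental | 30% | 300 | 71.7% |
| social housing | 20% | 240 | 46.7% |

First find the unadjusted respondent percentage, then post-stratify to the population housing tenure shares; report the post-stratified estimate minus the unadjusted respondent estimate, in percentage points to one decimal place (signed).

-5.0 percentage points

Naive respondent-only estimate (weights = respondent counts):
  (120/660)×43 + (300/660)×71.7 + (240/660)×46.7 = 57.3909%
Reweighting by population housing tenure shares:
  0.5×43 + 0.3×71.7 + 0.2×46.7 = 52.35%
Difference = 52.35 − 57.3909 = -5.0409 pp.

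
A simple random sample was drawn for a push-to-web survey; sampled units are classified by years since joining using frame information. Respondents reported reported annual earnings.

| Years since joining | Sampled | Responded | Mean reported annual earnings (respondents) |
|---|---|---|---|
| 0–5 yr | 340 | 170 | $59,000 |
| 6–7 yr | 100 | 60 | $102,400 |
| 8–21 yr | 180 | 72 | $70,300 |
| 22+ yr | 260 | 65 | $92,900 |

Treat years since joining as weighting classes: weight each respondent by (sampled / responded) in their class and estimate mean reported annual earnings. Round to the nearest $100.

Class response rates: 0–5 yr 170/340 = 50%, 6–7 yr 60/100 = 60%, 8–21 yr 72/180 = 40%, 22+ yr 65/260 = 25%.
Weighting each respondent by the inverse class response rate inflates each class back to its sampled size, so the class weight is n_sampled:
  0–5 yr: 340 × 59,000 = 20,060,000
  6–7 yr: 100 × 102,400 = 10,240,000
  8–21 yr: 180 × 70,300 = 12,654,000
  22+ yr: 260 × 92,900 = 24,154,000
Adjusted estimate = 67,108,000 / 880 = 76259.1 → $76,300.

$76,300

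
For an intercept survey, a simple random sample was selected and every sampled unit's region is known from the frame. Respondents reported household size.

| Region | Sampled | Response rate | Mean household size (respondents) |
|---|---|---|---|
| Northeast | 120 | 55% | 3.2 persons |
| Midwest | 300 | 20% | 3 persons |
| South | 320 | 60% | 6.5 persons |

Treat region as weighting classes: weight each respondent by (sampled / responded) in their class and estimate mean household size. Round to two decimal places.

4.55

Weighting each respondent by the inverse class response rate inflates each class back to its sampled size, so the class weight is n_sampled:
  Northeast: 120 × 3.2 = 384
  Midwest: 300 × 3 = 900
  South: 320 × 6.5 = 2080
Adjusted estimate = 3364 / 740 = 4.54595 → 4.55.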